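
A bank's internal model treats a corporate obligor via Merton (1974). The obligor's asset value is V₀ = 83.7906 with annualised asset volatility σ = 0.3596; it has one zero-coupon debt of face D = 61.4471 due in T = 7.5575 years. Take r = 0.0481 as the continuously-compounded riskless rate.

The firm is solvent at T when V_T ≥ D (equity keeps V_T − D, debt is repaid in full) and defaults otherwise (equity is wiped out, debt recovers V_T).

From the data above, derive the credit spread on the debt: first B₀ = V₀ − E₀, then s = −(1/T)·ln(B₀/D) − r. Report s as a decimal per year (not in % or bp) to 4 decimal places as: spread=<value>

Apply the equity-as-call identities (strike 61.4471, horizon 7.5575 years):
d₁ = [ln(V₀/D) + (r + σ²/2)T] / (σ√T)
   = [ln(83.7906/61.4471) + (0.0481 + 0.5·0.3596²)·7.5575] / (0.3596·√7.5575)
   = [0.310144 + 0.852154] / 0.988573 = 1.175733
d₂ = d₁ − σ√T = 1.175733 − 0.988573 = 0.187160
N(d₁) = 0.880149,  N(d₂) = 0.574233,  e^(−rT) = 0.695228
E₀ = V₀·N(d₁) − D·e^(−rT)·N(d₂)
   = 83.7906·0.880149 − 61.4471·0.695228·0.574233 = 49.217177
B₀ = V₀ − E₀ = 83.7906 − 49.217177 = 34.573423
spread = −(1/T)·ln(B₀/D) − r = −(1/7.5575)·ln(34.573423/61.4471) − 0.0481 = 0.02799545

spread=0.0280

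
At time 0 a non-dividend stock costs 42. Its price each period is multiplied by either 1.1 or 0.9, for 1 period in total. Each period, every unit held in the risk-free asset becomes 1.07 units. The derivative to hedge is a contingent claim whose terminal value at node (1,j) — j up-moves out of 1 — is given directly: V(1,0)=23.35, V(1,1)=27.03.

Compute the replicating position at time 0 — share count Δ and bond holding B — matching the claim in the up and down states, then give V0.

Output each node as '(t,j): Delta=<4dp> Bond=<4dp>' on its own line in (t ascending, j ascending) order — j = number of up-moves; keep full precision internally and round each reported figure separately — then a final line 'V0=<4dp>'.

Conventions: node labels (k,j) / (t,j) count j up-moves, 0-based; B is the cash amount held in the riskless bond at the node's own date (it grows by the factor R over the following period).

(0,0): Delta=0.4381 Bond=6.3458
V0=24.7458

The replicating-portfolio and risk-neutral prices coincide; use p* = (1.07−0.9)/(1.1−0.9) = 0.8500 for the latter.
Terminal payoffs: V(1,0)=23.3500, V(1,1)=27.0300
(0,0): S=42.0000. Δ = (V_up−V_dn)/(S_up−S_dn) = (27.0300−23.3500)/(46.2000−37.8000) = 0.4381. V = [p*·27.0300 + (1−p*)·23.3500]/1.07 = 24.7458. B = V − Δ·S = 6.3458.
Sanity check at the root: Δ(0,0)·S0 + B(0,0) reproduces V0 = 24.7458.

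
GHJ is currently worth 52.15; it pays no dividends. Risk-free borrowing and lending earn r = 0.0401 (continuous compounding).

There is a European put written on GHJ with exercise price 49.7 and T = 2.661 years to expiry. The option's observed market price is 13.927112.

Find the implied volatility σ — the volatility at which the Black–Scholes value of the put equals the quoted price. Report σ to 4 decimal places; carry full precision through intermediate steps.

sigma = 0.5741

At σ = 0.5741 the Black–Scholes value reproduces the quote:
σ√T = 0.5741·√2.661 = 0.936505
d₁ = (ln(S/K) + (r+σ²/2)T) / (σ√T) = (ln(52.15/49.7) + (0.0401+0.5741²/2)·2.661) / 0.936505 = (0.048119 + 0.545227) / 0.936505 = 0.633575
d₂ = d₁ − σ√T = 0.633575 − 0.936505 = -0.302930
e^{−rT} = 0.898790
N(−d₁) = 0.263179,  N(−d₂) = 0.619028
V = K·e^{−rT}·N(−d₂) − S·N(−d₁) = 27.651904 − 13.724792 = 13.927112 (the quoted price), and the Black–Scholes price is strictly increasing in σ, so σ is unique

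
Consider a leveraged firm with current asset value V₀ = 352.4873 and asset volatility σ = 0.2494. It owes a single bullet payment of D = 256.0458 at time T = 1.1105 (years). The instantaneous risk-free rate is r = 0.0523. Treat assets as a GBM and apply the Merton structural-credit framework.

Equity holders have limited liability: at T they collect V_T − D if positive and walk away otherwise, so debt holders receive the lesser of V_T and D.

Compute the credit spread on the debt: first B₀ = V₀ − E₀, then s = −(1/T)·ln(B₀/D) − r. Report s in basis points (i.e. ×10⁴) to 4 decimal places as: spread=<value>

Apply the equity-as-call identities (strike 256.0458, horizon 1.1105 years):
d₁ = [ln(V₀/D) + (r + σ²/2)T] / (σ√T)
   = [ln(352.4873/256.0458) + (0.0523 + 0.5·0.2494²)·1.1105] / (0.2494·√1.1105)
   = [0.319658 + 0.092616] / 0.262818 = 1.568666
d₂ = d₁ − σ√T = 1.568666 − 0.262818 = 1.305847
N(d₁) = 0.941637,  N(d₂) = 0.904198,  e^(−rT) = 0.943575
E₀ = V₀·N(d₁) − D·e^(−rT)·N(d₂)
   = 352.4873·0.941637 − 256.0458·0.943575·0.904198 = 113.462303
B₀ = V₀ − E₀ = 352.4873 − 113.462303 = 239.024997
spread = −(1/T)·ln(B₀/D) − r = −(1/1.1105)·ln(239.024997/256.0458) − 0.0523 = 0.00964345
in basis points: 0.00964345 × 10⁴ = 96.4345 bp

spread=96.4345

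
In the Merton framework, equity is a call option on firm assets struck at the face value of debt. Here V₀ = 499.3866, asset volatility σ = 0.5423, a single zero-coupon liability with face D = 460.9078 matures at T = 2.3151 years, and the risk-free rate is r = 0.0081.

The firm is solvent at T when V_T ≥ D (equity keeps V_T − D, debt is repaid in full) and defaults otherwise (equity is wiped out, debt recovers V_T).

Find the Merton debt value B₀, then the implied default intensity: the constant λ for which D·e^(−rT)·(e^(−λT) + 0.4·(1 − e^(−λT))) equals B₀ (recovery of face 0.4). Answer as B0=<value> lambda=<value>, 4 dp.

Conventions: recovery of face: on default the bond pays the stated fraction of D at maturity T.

Apply the equity-as-call identities (strike 460.9078, horizon 2.3151 years):
d₁ = [ln(V₀/D) + (r + σ²/2)T] / (σ√T)
   = [ln(499.3866/460.9078) + (0.0081 + 0.5·0.5423²)·2.3151] / (0.5423·√2.3151)
   = [0.080183 + 0.359175] / 0.825134 = 0.532469
d₂ = d₁ − σ√T = 0.532469 − 0.825134 = -0.292665
N(d₁) = 0.702799,  N(d₂) = 0.384889,  e^(−rT) = 0.981422
E₀ = V₀·N(d₁) − D·e^(−rT)·N(d₂)
   = 499.3866·0.702799 − 460.9078·0.981422·0.384889 = 176.865840
B₀ = V₀ − E₀ = 499.3866 − 176.865840 = 322.520760
e^(−λT) = (B₀·e^(rT)/D − 0.4)/(1 − 0.4) = (322.5208·1.018929/460.9078 − 0.4)/0.6 = 0.52166165
λ = −ln(0.52166165)/2.3151 = 0.281083

B0=322.5208 lambda=0.2811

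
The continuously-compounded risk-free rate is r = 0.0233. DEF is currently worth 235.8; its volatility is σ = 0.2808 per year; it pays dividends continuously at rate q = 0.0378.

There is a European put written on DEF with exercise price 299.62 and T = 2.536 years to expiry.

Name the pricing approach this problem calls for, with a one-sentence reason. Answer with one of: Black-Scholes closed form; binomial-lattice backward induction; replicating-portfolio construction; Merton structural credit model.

Key observation: everything needed for the exact continuous-time valuation of the European put on DEF (strike 299.62) is given, and no feature rules the closed form out.

framework: Black-Scholes closed form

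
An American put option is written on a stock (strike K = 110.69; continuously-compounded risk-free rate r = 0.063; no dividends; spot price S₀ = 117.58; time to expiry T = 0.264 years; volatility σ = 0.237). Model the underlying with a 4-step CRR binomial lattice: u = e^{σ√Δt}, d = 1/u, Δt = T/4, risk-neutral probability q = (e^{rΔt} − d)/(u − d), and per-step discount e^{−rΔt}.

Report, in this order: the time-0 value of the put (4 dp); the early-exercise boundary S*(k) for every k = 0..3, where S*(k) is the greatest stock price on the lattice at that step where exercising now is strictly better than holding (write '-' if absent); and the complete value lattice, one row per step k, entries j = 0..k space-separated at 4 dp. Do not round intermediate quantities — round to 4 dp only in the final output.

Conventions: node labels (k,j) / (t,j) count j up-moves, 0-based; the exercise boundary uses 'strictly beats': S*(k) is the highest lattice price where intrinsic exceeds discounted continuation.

Δt=0.06600, u=1.06278, d=0.94093, q=0.51898, disc=e^(-rΔt)=0.99585
k=4 terminal: V=max(K-S,0) → 18.5257 6.5906 0.0000 0.0000 0.0000
k=3: j=0 S=97.9503 intr=12.7397 cont=12.2805 V=12.7397[EX]; j=1 S=110.6346 intr=0.0554 cont=3.1571 V=3.1571[hold]; j=2 S=124.9615 intr=0.0000 cont=0.0000 V=0.0000[hold]; j=3 S=141.1436 intr=0.0000 cont=0.0000 V=0.0000[hold]  S*(3)=97.9503
k=2: j=0 S=104.0994 intr=6.5906 cont=7.7343 V=7.7343[hold]; j=1 S=117.5800 intr=0.0000 cont=1.5123 V=1.5123[hold]; j=2 S=132.8063 intr=0.0000 cont=0.0000 V=0.0000[hold]  S*(2)=-
k=1: j=0 S=110.6346 intr=0.0554 cont=4.4865 V=4.4865[hold]; j=1 S=124.9615 intr=0.0000 cont=0.7244 V=0.7244[hold]  S*(1)=-
k=0: j=0 S=117.5800 intr=0.0000 cont=2.5236 V=2.5236[hold]  S*(0)=-

price = 2.5236
boundary = - - - 97.9503
tree:
2.5236
4.4865 0.7244
7.7343 1.5123 0.0000
12.7397 3.1571 0.0000 0.0000
18.5257 6.5906 0.0000 0.0000 0.0000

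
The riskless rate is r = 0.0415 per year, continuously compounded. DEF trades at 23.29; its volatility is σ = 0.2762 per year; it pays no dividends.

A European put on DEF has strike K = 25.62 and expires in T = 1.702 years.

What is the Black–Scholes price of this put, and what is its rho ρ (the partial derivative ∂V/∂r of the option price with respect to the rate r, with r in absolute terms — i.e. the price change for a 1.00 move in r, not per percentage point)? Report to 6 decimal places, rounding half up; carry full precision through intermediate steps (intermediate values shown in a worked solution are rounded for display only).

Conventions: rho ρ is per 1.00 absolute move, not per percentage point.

price = 3.670871
ρ = -24.306854

σ√T = 0.2762·√1.702 = 0.360333
d₁ = (ln(S/K) + (r+σ²/2)T) / (σ√T) = (ln(23.29/25.62) + (0.0415+0.2762²/2)·1.702) / 0.360333 = (-0.095349 + 0.135553) / 0.360333 = 0.111573
d₂ = d₁ − σ√T = 0.111573 − 0.360333 = -0.248759
e^{−rT} = 0.931804
N(−d₁) = 0.455581,  N(−d₂) = 0.598226
Put price V = K·e^{−rT}·N(−d₂) − S·N(−d₁) = 14.281348 − 10.610477 = 3.670871
ρ = −K·T·e^{−rT}·N(−d₂) = -24.306854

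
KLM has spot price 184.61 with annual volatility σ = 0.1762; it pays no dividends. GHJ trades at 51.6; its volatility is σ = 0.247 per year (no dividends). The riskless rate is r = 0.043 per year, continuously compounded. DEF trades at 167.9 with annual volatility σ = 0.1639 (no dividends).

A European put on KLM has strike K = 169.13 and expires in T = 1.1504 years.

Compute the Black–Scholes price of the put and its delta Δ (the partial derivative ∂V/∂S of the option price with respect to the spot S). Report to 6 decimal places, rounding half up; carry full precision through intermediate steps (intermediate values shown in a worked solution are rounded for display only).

price = 4.448268
Δ = -0.206207

σ√T = 0.1762·√1.1504 = 0.188986
d₁ = (ln(S/K) + (r+σ²/2)T) / (σ√T) = (ln(184.61/169.13) + (0.043+0.1762²/2)·1.1504) / 0.188986 = (0.087578 + 0.067325) / 0.188986 = 0.819652
d₂ = d₁ − σ√T = 0.819652 − 0.188986 = 0.630665
e^{−rT} = 0.951736
N(−d₁) = 0.206207,  N(−d₂) = 0.264130
Put price V = K·e^{−rT}·N(−d₂) − S·N(−d₁) = 42.516204 − 38.067937 = 4.448268
Δ = −N(−d₁) = -0.206207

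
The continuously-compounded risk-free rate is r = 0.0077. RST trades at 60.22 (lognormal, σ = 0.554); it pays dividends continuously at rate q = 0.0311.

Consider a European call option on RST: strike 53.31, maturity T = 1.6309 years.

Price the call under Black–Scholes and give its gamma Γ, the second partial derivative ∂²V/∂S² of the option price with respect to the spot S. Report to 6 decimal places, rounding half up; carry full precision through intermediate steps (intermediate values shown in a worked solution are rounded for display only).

σ√T = 0.554·√1.6309 = 0.707495
d₁ = (ln(S/K) + (r−q+σ²/2)T) / (σ√T) = (ln(60.22/53.31) + (0.0077−0.0311+0.554²/2)·1.6309) / 0.707495 = (0.121881 + 0.212112) / 0.707495 = 0.472077
d₂ = d₁ − σ√T = 0.472077 − 0.707495 = -0.235418
e^{−rT} = 0.987521
e^{−qT} = 0.950544
N(d₁) = 0.681564,  N(d₂) = 0.406942
Call price V = S·e^{−qT}·N(d₁) − K·e^{−rT}·N(d₂) = 39.013922 − 21.423356 = 17.590566
φ(d₁) = (1/√(2π))·e^{−d₁²/2} = 0.356876
Γ = e^{−qT}·φ(d₁) / (S·σ·√T) = 0.007962

price = 17.590566
Γ = 0.007962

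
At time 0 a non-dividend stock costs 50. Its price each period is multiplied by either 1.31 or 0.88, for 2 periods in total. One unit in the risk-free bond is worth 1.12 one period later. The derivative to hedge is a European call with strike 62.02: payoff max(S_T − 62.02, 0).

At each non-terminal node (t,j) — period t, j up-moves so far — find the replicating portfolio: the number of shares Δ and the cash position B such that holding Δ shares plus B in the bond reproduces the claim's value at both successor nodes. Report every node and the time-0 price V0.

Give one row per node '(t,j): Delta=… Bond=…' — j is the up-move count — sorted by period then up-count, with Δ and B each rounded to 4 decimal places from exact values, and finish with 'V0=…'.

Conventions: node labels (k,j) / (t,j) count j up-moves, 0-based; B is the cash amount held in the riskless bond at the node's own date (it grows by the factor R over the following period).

Since d<R<u, set p* = (R−d)/(u−d) = 0.5581; price each node as the discounted p*-expectation of its children.
At maturity the claim pays: V(2,0)=0.0000, V(2,1)=0.0000, V(2,2)=23.7850
  t=1,j=0: stock 44.0000 → up 57.6400 (V=0.0000), down 38.7200 (V=0.0000). Price 0.0000; hedge Δ=0.0000, bond B=0.0000.
  t=1,j=1: stock 65.5000 → up 85.8050 (V=23.7850), down 57.6400 (V=0.0000). Price 11.8530; hedge Δ=0.8445, bond B=-43.4610.
  t=0,j=0: stock 50.0000 → up 65.5000 (V=11.8530), down 44.0000 (V=0.0000). Price 5.9068; hedge Δ=0.5513, bond B=-21.6583.
Check: Δ(0,0)·S0 + B(0,0) = 5.9068 = V0.

(0,0): Delta=0.5513 Bond=-21.6583
(1,0): Delta=0.0000 Bond=0.0000
(1,1): Delta=0.8445 Bond=-43.4610
V0=5.9068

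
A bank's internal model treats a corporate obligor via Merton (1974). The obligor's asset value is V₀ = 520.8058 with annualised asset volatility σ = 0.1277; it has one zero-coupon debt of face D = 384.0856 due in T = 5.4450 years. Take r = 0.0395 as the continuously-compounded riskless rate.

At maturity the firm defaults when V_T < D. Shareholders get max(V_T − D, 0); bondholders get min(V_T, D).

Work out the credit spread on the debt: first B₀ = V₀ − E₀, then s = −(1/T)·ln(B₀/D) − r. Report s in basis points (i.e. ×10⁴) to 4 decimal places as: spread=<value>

spread=11.5966

With assets at 520.8058 and a single debt payment of 384.0856 at 5.4450 years:
d₁ = [ln(V₀/D) + (r + σ²/2)T] / (σ√T)
   = [ln(520.8058/384.0856) + (0.0395 + 0.5·0.1277²)·5.4450] / (0.1277·√5.4450)
   = [0.304512 + 0.259474] / 0.297982 = 1.892685
d₂ = d₁ − σ√T = 1.892685 − 0.297982 = 1.594703
N(d₁) = 0.970800,  N(d₂) = 0.944611,  e^(−rT) = 0.806479
E₀ = V₀·N(d₁) − D·e^(−rT)·N(d₂)
   = 520.8058·0.970800 − 384.0856·0.806479·0.944611 = 212.998610
B₀ = V₀ − E₀ = 520.8058 − 212.998610 = 307.807190
spread = −(1/T)·ln(B₀/D) − r = −(1/5.4450)·ln(307.807190/384.0856) − 0.0395 = 0.00115966
in basis points: 0.00115966 × 10⁴ = 11.5966 bp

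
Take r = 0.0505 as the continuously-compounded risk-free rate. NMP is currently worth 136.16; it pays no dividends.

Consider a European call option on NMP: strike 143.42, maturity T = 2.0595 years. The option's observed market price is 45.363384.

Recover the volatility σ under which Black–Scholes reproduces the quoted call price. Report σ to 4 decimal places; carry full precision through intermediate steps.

At σ = 0.5657 the Black–Scholes value reproduces the quote:
σ√T = 0.5657·√2.0595 = 0.811834
d₁ = (ln(S/K) + (r+σ²/2)T) / (σ√T) = (ln(136.16/143.42) + (0.0505+0.5657²/2)·2.0595) / 0.811834 = (-0.051947 + 0.433542) / 0.811834 = 0.470041
d₂ = d₁ − σ√T = 0.470041 − 0.811834 = -0.341793
e^{−rT} = 0.901221
N(d₁) = 0.680837,  N(d₂) = 0.366253
V = S·N(d₁) − K·e^{−rT}·N(d₂) = 92.702778 − 47.339393 = 45.363384 (the quoted price), and the Black–Scholes price is strictly increasing in σ, so σ is unique

sigma = 0.5657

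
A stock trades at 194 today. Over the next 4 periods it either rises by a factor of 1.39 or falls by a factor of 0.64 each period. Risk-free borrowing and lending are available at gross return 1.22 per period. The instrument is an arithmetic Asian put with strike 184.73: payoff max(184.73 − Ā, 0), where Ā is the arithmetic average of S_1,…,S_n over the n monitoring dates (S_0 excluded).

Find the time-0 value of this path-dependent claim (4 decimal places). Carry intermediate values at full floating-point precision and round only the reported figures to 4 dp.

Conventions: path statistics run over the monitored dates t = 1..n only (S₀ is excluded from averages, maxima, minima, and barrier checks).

price = 3.1389

Set p* = 0.7733 (from d < R < u); the path-dependent value is the discounted p*-expectation over all price paths.
Enumerate all 2^4 = 16 price paths (U = up ×1.39, D = down ×0.64); each path with k up-moves has probability p*^k·(1−p*)^(4−k).
DDDD: Ā=71.7565, payoff=112.9735, prob=0.002640
UDDD: Ā=155.8462, payoff=28.8838, prob=0.009006
DUDD: Ā=119.4712, payoff=65.2588, prob=0.009006
UUDD: Ā=259.4766, payoff=0.0000, prob=0.030726
DDUD: Ā=96.1912, payoff=88.5388, prob=0.009006
UDUD: Ā=208.9153, payoff=0.0000, prob=0.030726
DUUD: Ā=172.5403, payoff=12.1897, prob=0.030726
UUUD: Ā=374.7360, payoff=0.0000, prob=0.104831
DDDU: Ā=81.2920, payoff=103.4380, prob=0.009006
UDDU: Ā=176.5561, payoff=8.1739, prob=0.030726
DUDU: Ā=140.1811, payoff=44.5489, prob=0.030726
UUDU: Ā=304.4558, payoff=0.0000, prob=0.104831
DDUU: Ā=116.9011, payoff=67.8289, prob=0.030726
UDUU: Ā=253.8946, payoff=0.0000, prob=0.104831
DUUU: Ā=217.5196, payoff=0.0000, prob=0.104831
UUUU: Ā=472.4254, payoff=0.0000, prob=0.357657
Price = Σ prob·payoff / R^4 = 6.953627 / 2.215335 = 3.1389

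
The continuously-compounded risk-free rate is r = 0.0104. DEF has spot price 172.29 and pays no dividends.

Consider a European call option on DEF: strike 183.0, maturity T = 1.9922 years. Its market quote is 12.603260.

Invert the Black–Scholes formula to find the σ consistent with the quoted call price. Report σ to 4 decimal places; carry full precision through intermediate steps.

At σ = 0.1604 the Black–Scholes value reproduces the quote:
σ√T = 0.1604·√1.9922 = 0.226397
d₁ = (ln(S/K) + (r+σ²/2)T) / (σ√T) = (ln(172.29/183.0) + (0.0104+0.1604²/2)·1.9922) / 0.226397 = (-0.060307 + 0.046347) / 0.226397 = -0.061663
d₂ = d₁ − σ√T = -0.061663 − 0.226397 = -0.288060
e^{−rT} = 0.979494
N(d₁) = 0.475416,  N(d₂) = 0.386650
V = S·N(d₁) − K·e^{−rT}·N(d₂) = 81.909346 − 69.306087 = 12.603260 (matching the quote); vega is positive throughout, so no other σ reproduces this price

sigma = 0.1604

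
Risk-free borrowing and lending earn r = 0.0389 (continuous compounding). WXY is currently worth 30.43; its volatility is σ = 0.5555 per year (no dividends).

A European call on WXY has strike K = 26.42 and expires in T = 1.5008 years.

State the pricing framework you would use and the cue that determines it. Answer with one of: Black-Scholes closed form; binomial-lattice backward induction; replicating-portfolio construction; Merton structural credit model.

Key observation: everything needed for the exact continuous-time valuation of the European call on WXY (strike 26.42) is given, and no feature rules the closed form out.

framework: Black-Scholes closed form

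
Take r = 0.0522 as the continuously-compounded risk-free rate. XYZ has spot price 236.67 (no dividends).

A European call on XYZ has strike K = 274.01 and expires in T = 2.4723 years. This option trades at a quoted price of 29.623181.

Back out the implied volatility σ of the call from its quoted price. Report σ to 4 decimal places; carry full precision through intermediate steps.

At σ = 0.2124 the Black–Scholes value reproduces the quote:
σ√T = 0.2124·√2.4723 = 0.333968
d₁ = (ln(S/K) + (r+σ²/2)T) / (σ√T) = (ln(236.67/274.01) + (0.0522+0.2124²/2)·2.4723) / 0.333968 = (-0.146498 + 0.184821) / 0.333968 = 0.114752
d₂ = d₁ − σ√T = 0.114752 − 0.333968 = -0.219216
e^{−rT} = 0.878926
N(d₁) = 0.545679,  N(d₂) = 0.413241
V = S·N(d₁) − K·e^{−rT}·N(d₂) = 129.145908 − 99.522726 = 29.623181 (the quoted price), and the Black–Scholes price is strictly increasing in σ, so σ is unique

sigma = 0.2124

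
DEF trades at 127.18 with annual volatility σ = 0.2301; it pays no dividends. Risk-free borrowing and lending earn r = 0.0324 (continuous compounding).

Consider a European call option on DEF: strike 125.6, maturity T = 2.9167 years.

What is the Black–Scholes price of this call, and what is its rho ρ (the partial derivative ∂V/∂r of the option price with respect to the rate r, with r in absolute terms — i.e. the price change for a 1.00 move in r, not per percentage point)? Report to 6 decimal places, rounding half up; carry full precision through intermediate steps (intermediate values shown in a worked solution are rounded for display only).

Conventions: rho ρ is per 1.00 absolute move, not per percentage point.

price = 25.941788
ρ = 176.721603

σ√T = 0.2301·√2.9167 = 0.392973
d₁ = (ln(S/K) + (r+σ²/2)T) / (σ√T) = (ln(127.18/125.6) + (0.0324+0.2301²/2)·2.9167) / 0.392973 = (0.012501 + 0.171715) / 0.392973 = 0.468776
d₂ = d₁ − σ√T = 0.468776 − 0.392973 = 0.075803
e^{−rT} = 0.909827
N(d₁) = 0.680385,  N(d₂) = 0.530212
Call price V = S·N(d₁) − K·e^{−rT}·N(d₂) = 86.531360 − 60.589572 = 25.941788
ρ = K·T·e^{−rT}·N(d₂) = 176.721603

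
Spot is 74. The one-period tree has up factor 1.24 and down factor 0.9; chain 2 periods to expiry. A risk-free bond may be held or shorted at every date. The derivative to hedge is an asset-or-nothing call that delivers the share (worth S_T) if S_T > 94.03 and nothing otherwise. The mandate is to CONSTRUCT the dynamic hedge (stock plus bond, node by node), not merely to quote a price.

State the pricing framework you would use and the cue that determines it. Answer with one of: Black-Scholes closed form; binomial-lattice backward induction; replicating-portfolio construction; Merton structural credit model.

framework: replicating-portfolio construction

Key observation: a price alone would not answer the question — the per-node share/bond construction on the spot-74, 1.24/0.9 tree is required, and only the replicating-portfolio method yields it.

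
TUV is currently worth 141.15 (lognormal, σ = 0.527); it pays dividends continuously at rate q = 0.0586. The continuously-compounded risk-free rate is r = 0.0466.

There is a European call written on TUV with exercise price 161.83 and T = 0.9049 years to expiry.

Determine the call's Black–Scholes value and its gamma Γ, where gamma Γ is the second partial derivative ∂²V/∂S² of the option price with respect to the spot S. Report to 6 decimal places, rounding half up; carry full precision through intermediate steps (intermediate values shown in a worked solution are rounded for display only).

price = 19.158792
Γ = 0.005342

σ√T = 0.527·√0.9049 = 0.501315
d₁ = (ln(S/K) + (r−q+σ²/2)T) / (σ√T) = (ln(141.15/161.83) + (0.0466−0.0586+0.527²/2)·0.9049) / 0.501315 = (-0.136723 + 0.114800) / 0.501315 = -0.043732
d₂ = d₁ − σ√T = -0.043732 − 0.501315 = -0.545047
e^{−rT} = 0.958708
e^{−qT} = 0.948354
N(d₁) = 0.482559,  N(d₂) = 0.292860
Call price V = S·e^{−qT}·N(d₁) − K·e^{−rT}·N(d₂) = 64.595445 − 45.436653 = 19.158792
φ(d₁) = (1/√(2π))·e^{−d₁²/2} = 0.398561
Γ = e^{−qT}·φ(d₁) / (S·σ·√T) = 0.005342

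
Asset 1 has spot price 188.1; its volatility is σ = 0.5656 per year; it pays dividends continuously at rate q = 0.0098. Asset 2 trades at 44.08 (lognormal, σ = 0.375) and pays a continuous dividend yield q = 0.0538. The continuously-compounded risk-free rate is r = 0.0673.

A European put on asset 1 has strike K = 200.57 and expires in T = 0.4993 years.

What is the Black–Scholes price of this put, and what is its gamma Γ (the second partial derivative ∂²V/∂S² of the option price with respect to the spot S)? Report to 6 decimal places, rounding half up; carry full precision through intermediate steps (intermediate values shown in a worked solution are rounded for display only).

price = 33.679881
Γ = 0.005248

σ√T = 0.5656·√0.4993 = 0.399660
d₁ = (ln(S/K) + (r−q+σ²/2)T) / (σ√T) = (ln(188.1/200.57) + (0.0673−0.0098+0.5656²/2)·0.4993) / 0.399660 = (-0.064190 + 0.108574) / 0.399660 = 0.111055
d₂ = d₁ − σ√T = 0.111055 − 0.399660 = -0.288605
e^{−rT} = 0.966955
e^{−qT} = 0.995119
N(−d₁) = 0.455787,  N(−d₂) = 0.613558
Put price V = K·e^{−rT}·N(−d₂) − S·e^{−qT}·N(−d₁) = 118.994842 − 85.314961 = 33.679881
φ(d₁) = (1/√(2π))·e^{−d₁²/2} = 0.396490
Γ = e^{−qT}·φ(d₁) / (S·σ·√T) = 0.005248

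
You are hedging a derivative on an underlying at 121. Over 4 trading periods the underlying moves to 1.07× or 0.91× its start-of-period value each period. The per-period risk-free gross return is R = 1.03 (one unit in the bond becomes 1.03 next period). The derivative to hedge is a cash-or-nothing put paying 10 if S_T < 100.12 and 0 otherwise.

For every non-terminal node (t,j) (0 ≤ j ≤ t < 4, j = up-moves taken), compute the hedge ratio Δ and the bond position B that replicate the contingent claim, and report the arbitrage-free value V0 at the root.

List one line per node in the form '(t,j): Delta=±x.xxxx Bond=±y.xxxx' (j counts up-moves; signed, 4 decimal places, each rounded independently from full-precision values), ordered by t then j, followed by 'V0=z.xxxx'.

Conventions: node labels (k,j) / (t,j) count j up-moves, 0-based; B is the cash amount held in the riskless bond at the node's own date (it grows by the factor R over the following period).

Under the risk-neutral measure, an up-move has probability p* = (R−d)/(u−d) = 0.7500 and values discount at R = 1.03.
At maturity the claim pays: V(4,0)=10.0000, V(4,1)=10.0000, V(4,2)=0.0000, V(4,3)=0.0000, V(4,4)=0.0000
(3,0): S=91.1821. Δ = (V_up−V_dn)/(S_up−S_dn) = (10.0000−10.0000)/(97.5648−82.9757) = 0.0000. V = [p*·10.0000 + (1−p*)·10.0000]/1.03 = 9.7087. B = V − Δ·S = 9.7087.
(3,1): S=107.2141. Δ = (V_up−V_dn)/(S_up−S_dn) = (0.0000−10.0000)/(114.7191−97.5648) = -0.5829. V = [p*·0.0000 + (1−p*)·10.0000]/1.03 = 2.4272. B = V − Δ·S = 64.9272.
(3,2): S=126.0649. Δ = (V_up−V_dn)/(S_up−S_dn) = (0.0000−0.0000)/(134.8895−114.7191) = 0.0000. V = [p*·0.0000 + (1−p*)·0.0000]/1.03 = 0.0000. B = V − Δ·S = 0.0000.
(3,3): S=148.2302. Δ = (V_up−V_dn)/(S_up−S_dn) = (0.0000−0.0000)/(158.6063−134.8895) = 0.0000. V = [p*·0.0000 + (1−p*)·0.0000]/1.03 = 0.0000. B = V − Δ·S = 0.0000.
(2,0): S=100.2001. Δ = (V_up−V_dn)/(S_up−S_dn) = (2.4272−9.7087)/(107.2141−91.1821) = -0.4542. V = [p*·2.4272 + (1−p*)·9.7087]/1.03 = 4.1239. B = V − Δ·S = 49.6336.
(2,1): S=117.8177. Δ = (V_up−V_dn)/(S_up−S_dn) = (0.0000−2.4272)/(126.0649−107.2141) = -0.1288. V = [p*·0.0000 + (1−p*)·2.4272]/1.03 = 0.5891. B = V − Δ·S = 15.7590.
(2,2): S=138.5329. Δ = (V_up−V_dn)/(S_up−S_dn) = (0.0000−0.0000)/(148.2302−126.0649) = 0.0000. V = [p*·0.0000 + (1−p*)·0.0000]/1.03 = 0.0000. B = V − Δ·S = 0.0000.
(1,0): S=110.1100. Δ = (V_up−V_dn)/(S_up−S_dn) = (0.5891−4.1239)/(117.8177−100.2001) = -0.2006. V = [p*·0.5891 + (1−p*)·4.1239]/1.03 = 1.4299. B = V − Δ·S = 23.5220.
(1,1): S=129.4700. Δ = (V_up−V_dn)/(S_up−S_dn) = (0.0000−0.5891)/(138.5329−117.8177) = -0.0284. V = [p*·0.0000 + (1−p*)·0.5891]/1.03 = 0.1430. B = V − Δ·S = 3.8250.
(0,0): S=121.0000. Δ = (V_up−V_dn)/(S_up−S_dn) = (0.1430−1.4299)/(129.4700−110.1100) = -0.0665. V = [p*·0.1430 + (1−p*)·1.4299]/1.03 = 0.4512. B = V − Δ·S = 8.4944.
Verification: the root portfolio costs Δ(0,0)·S0 + B(0,0) = 0.4512, matching V0.

(0,0): Delta=-0.0665 Bond=8.4944
(1,0): Delta=-0.2006 Bond=23.5220
(1,1): Delta=-0.0284 Bond=3.8250
(2,0): Delta=-0.4542 Bond=49.6336
(2,1): Delta=-0.1288 Bond=15.7590
(2,2): Delta=0.0000 Bond=0.0000
(3,0): Delta=0.0000 Bond=9.7087
(3,1): Delta=-0.5829 Bond=64.9272
(3,2): Delta=0.0000 Bond=0.0000
(3,3): Delta=0.0000 Bond=0.0000
V0=0.4512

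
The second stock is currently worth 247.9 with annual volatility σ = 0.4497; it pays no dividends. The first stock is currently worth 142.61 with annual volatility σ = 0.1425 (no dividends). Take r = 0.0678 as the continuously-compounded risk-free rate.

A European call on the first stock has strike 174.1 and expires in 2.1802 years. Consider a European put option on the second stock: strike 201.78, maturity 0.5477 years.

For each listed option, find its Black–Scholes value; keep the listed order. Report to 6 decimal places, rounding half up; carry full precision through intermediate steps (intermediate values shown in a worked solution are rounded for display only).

price(the first stock call K=174.1) = 8.849356
price(the second stock put K=201.78) = 9.839386

[the first stock call K=174.1]
σ√T = 0.1425·√2.1802 = 0.210408
d₁ = (ln(S/K) + (r+σ²/2)T) / (σ√T) = (ln(142.61/174.1) + (0.0678+0.1425²/2)·2.1802) / 0.210408 = (-0.199516 + 0.169953) / 0.210408 = -0.140502
d₂ = d₁ − σ√T = -0.140502 − 0.210408 = -0.350910
e^{−rT} = 0.862588
N(d₁) = 0.444132,  N(d₂) = 0.362828
price = S·N(d₁) − K·e^{−rT}·N(d₂) = 63.337616 − 54.488260 = 8.849356
[the second stock put K=201.78]
σ√T = 0.4497·√0.5477 = 0.332808
d₁ = (ln(S/K) + (r+σ²/2)T) / (σ√T) = (ln(247.9/201.78) + (0.0678+0.4497²/2)·0.5477) / 0.332808 = (0.205847 + 0.092515) / 0.332808 = 0.896498
d₂ = d₁ − σ√T = 0.896498 − 0.332808 = 0.563690
e^{−rT} = 0.963547
N(−d₁) = 0.184993,  N(−d₂) = 0.286483
price = K·e^{−rT}·N(−d₂) − S·N(−d₁) = 55.699223 − 45.859837 = 9.839386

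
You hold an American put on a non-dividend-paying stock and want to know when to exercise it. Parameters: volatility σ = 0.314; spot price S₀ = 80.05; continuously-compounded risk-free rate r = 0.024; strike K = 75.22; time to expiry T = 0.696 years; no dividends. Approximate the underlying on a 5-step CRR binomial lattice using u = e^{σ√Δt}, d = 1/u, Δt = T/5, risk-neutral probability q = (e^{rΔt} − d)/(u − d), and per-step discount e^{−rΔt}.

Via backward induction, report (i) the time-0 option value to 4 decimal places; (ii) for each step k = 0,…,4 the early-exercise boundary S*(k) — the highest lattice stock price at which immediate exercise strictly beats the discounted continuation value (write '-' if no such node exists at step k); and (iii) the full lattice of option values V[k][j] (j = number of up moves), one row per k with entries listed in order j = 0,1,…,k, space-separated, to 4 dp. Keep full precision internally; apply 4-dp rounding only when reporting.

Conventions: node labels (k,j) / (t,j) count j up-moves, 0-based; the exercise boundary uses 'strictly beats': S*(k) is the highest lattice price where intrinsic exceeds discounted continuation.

params: Δt=0.13920 u=1.12429 d=0.88945 q=0.48500 e^(-rΔt)=0.99666
t_5 payoffs: 30.6575 18.8918 4.0195 0.0000 0.0000 0.0000
t_4: node(4,0) S=50.1011 payoff=25.1189 vs cont=24.8680 → 25.1189 [stop]  node(4,1) S=63.3293 payoff=11.8907 vs cont=11.6399 → 11.8907 [stop]  node(4,2) S=80.0500 payoff=0.0000 vs cont=2.0632 → 2.0632 [wait]  node(4,3) S=101.1855 payoff=0.0000 vs cont=0.0000 → 0.0000 [wait]  node(4,4) S=127.9013 payoff=0.0000 vs cont=0.0000 → 0.0000 [wait]  ⇒ S*(4)=63.3293
t_3: node(3,0) S=56.3282 payoff=18.8918 vs cont=18.6409 → 18.8918 [stop]  node(3,1) S=71.2005 payoff=4.0195 vs cont=7.1006 → 7.1006 [wait]  node(3,2) S=89.9994 payoff=0.0000 vs cont=1.0590 → 1.0590 [wait]  node(3,3) S=113.7618 payoff=0.0000 vs cont=0.0000 → 0.0000 [wait]  ⇒ S*(3)=56.3282
t_2: node(2,0) S=63.3293 payoff=11.8907 vs cont=13.1292 → 13.1292 [wait]  node(2,1) S=80.0500 payoff=0.0000 vs cont=4.1566 → 4.1566 [wait]  node(2,2) S=101.1855 payoff=0.0000 vs cont=0.5436 → 0.5436 [wait]  ⇒ S*(2)=-
t_1: node(1,0) S=71.2005 payoff=4.0195 vs cont=8.7482 → 8.7482 [wait]  node(1,1) S=89.9994 payoff=0.0000 vs cont=2.3963 → 2.3963 [wait]  ⇒ S*(1)=-
t_0: node(0,0) S=80.0500 payoff=0.0000 vs cont=5.6487 → 5.6487 [wait]  ⇒ S*(0)=-

price = 5.6487
boundary = - - - 56.3282 63.3293
tree:
5.6487
8.7482 2.3963
13.1292 4.1566 0.5436
18.8918 7.1006 1.0590 0.0000
25.1189 11.8907 2.0632 0.0000 0.0000
30.6575 18.8918 4.0195 0.0000 0.0000 0.0000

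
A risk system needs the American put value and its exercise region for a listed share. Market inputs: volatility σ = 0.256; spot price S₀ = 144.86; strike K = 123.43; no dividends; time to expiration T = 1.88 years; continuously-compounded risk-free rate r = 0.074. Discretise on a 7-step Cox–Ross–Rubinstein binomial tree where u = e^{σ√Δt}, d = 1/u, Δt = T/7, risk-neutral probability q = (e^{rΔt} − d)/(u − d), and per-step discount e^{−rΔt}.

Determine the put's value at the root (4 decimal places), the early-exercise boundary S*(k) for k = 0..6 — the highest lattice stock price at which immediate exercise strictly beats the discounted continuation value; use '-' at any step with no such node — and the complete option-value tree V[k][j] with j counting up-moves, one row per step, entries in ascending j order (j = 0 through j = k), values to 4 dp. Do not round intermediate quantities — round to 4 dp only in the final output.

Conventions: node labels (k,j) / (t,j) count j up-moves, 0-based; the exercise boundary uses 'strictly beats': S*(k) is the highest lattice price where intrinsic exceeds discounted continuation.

Δt=0.26857, u=1.14187, d=0.87575, q=0.54231, disc=e^(-rΔt)=0.98032
k=7 terminal: V=max(K-S,0) → 66.1997 48.8090 26.1338 0.0000 0.0000 0.0000 0.0000 0.0000
k=6: j=0 S=65.3497 intr=58.0803 cont=55.6514 V=58.0803[EX]; j=1 S=85.2077 intr=38.2223 cont=35.7935 V=38.2223[EX]; j=2 S=111.0999 intr=12.3301 cont=11.7258 V=12.3301[EX]; j=3 S=144.8600 intr=0.0000 cont=0.0000 V=0.0000[hold]; j=4 S=188.8789 intr=0.0000 cont=0.0000 V=0.0000[hold]; j=5 S=246.2739 intr=0.0000 cont=0.0000 V=0.0000[hold]; j=6 S=321.1096 intr=0.0000 cont=0.0000 V=0.0000[hold]  S*(6)=111.0999
k=5: j=0 S=74.6210 intr=48.8090 cont=46.3801 V=48.8090[EX]; j=1 S=97.2962 intr=26.1338 cont=23.7049 V=26.1338[EX]; j=2 S=126.8618 intr=0.0000 cont=5.5323 V=5.5323[hold]; j=3 S=165.4116 intr=0.0000 cont=0.0000 V=0.0000[hold]; j=4 S=215.6755 intr=0.0000 cont=0.0000 V=0.0000[hold]; j=5 S=281.2133 intr=0.0000 cont=0.0000 V=0.0000[hold]  S*(5)=97.2962
k=4: j=0 S=85.2077 intr=38.2223 cont=35.7935 V=38.2223[EX]; j=1 S=111.0999 intr=12.3301 cont=14.6670 V=14.6670[hold]; j=2 S=144.8600 intr=0.0000 cont=2.4823 V=2.4823[hold]; j=3 S=188.8789 intr=0.0000 cont=0.0000 V=0.0000[hold]; j=4 S=246.2739 intr=0.0000 cont=0.0000 V=0.0000[hold]  S*(4)=85.2077
k=3: j=0 S=97.2962 intr=26.1338 cont=24.9472 V=26.1338[EX]; j=1 S=126.8618 intr=0.0000 cont=7.9005 V=7.9005[hold]; j=2 S=165.4116 intr=0.0000 cont=1.1137 V=1.1137[hold]; j=3 S=215.6755 intr=0.0000 cont=0.0000 V=0.0000[hold]  S*(3)=97.2962
k=2: j=0 S=111.0999 intr=12.3301 cont=15.9260 V=15.9260[hold]; j=1 S=144.8600 intr=0.0000 cont=4.1369 V=4.1369[hold]; j=2 S=188.8789 intr=0.0000 cont=0.4997 V=0.4997[hold]  S*(2)=-
k=1: j=0 S=126.8618 intr=0.0000 cont=9.3451 V=9.3451[hold]; j=1 S=165.4116 intr=0.0000 cont=2.1218 V=2.1218[hold]  S*(1)=-
k=0: j=0 S=144.8600 intr=0.0000 cont=5.3210 V=5.3210[hold]  S*(0)=-

price = 5.3210
boundary = - - - 97.2962 85.2077 97.2962 111.0999
tree:
5.3210
9.3451 2.1218
15.9260 4.1369 0.4997
26.1338 7.9005 1.1137 0.0000
38.2223 14.6670 2.4823 0.0000 0.0000
48.8090 26.1338 5.5323 0.0000 0.0000 0.0000
58.0803 38.2223 12.3301 0.0000 0.0000 0.0000 0.0000
66.1997 48.8090 26.1338 0.0000 0.0000 0.0000 0.0000 0.0000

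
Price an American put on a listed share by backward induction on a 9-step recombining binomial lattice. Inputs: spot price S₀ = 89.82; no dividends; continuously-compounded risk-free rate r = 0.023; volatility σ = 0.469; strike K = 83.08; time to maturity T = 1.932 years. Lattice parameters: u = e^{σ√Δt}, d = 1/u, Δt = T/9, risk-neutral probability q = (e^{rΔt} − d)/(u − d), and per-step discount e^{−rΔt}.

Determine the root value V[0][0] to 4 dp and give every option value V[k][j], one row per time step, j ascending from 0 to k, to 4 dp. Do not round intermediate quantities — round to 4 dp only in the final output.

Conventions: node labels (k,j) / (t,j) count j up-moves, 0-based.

params: Δt=0.21467 u=1.24271 d=0.80469 q=0.45719 e^(-rΔt)=0.99507
t_9 payoffs: 70.3733 63.4566 52.7748 36.2785 10.8027 0.0000 0.0000 0.0000 0.0000 0.0000
k=8: node(8,0) S=15.7908 payoff=67.2892 vs cont=66.8800 → 67.2892 [stop]  node(8,1) S=24.3863 payoff=58.6937 vs cont=58.2845 → 58.6937 [stop]  node(8,2) S=37.6607 payoff=45.4193 vs cont=45.0101 → 45.4193 [stop]  node(8,3) S=58.1608 payoff=24.9192 vs cont=24.5100 → 24.9192 [stop]  node(8,4) S=89.8200 payoff=0.0000 vs cont=5.8350 → 5.8350 [wait]  node(8,5) S=138.7125 payoff=0.0000 vs cont=0.0000 → 0.0000 [wait]  node(8,6) S=214.2189 payoff=0.0000 vs cont=0.0000 → 0.0000 [wait]  node(8,7) S=330.8265 payoff=0.0000 vs cont=0.0000 → 0.0000 [wait]  node(8,8) S=510.9079 payoff=0.0000 vs cont=0.0000 → 0.0000 [wait]
k=7: node(7,0) S=19.6234 payoff=63.4566 vs cont=63.0474 → 63.4566 [stop]  node(7,1) S=30.3052 payoff=52.7748 vs cont=52.3656 → 52.7748 [stop]  node(7,2) S=46.8015 payoff=36.2785 vs cont=35.8694 → 36.2785 [stop]  node(7,3) S=72.2773 payoff=10.8027 vs cont=16.1143 → 16.1143 [wait]  node(7,4) S=111.6206 payoff=0.0000 vs cont=3.1517 → 3.1517 [wait]  node(7,5) S=172.3799 payoff=0.0000 vs cont=0.0000 → 0.0000 [wait]  node(7,6) S=266.2129 payoff=0.0000 vs cont=0.0000 → 0.0000 [wait]  node(7,7) S=411.1227 payoff=0.0000 vs cont=0.0000 → 0.0000 [wait]
k=6: node(6,0) S=24.3863 payoff=58.6937 vs cont=58.2845 → 58.6937 [stop]  node(6,1) S=37.6607 payoff=45.4193 vs cont=45.0101 → 45.4193 [stop]  node(6,2) S=58.1608 payoff=24.9192 vs cont=26.9264 → 26.9264 [wait]  node(6,3) S=89.8200 payoff=0.0000 vs cont=10.1378 → 10.1378 [wait]  node(6,4) S=138.7125 payoff=0.0000 vs cont=1.7023 → 1.7023 [wait]  node(6,5) S=214.2189 payoff=0.0000 vs cont=0.0000 → 0.0000 [wait]  node(6,6) S=330.8265 payoff=0.0000 vs cont=0.0000 → 0.0000 [wait]
k=5: node(5,0) S=30.3052 payoff=52.7748 vs cont=52.3656 → 52.7748 [stop]  node(5,1) S=46.8015 payoff=36.2785 vs cont=36.7825 → 36.7825 [wait]  node(5,2) S=72.2773 payoff=10.8027 vs cont=19.1561 → 19.1561 [wait]  node(5,3) S=111.6206 payoff=0.0000 vs cont=6.2503 → 6.2503 [wait]  node(5,4) S=172.3799 payoff=0.0000 vs cont=0.9195 → 0.9195 [wait]  node(5,5) S=266.2129 payoff=0.0000 vs cont=0.0000 → 0.0000 [wait]
k=4: node(4,0) S=37.6607 payoff=45.4193 vs cont=45.2394 → 45.4193 [stop]  node(4,1) S=58.1608 payoff=24.9192 vs cont=28.5824 → 28.5824 [wait]  node(4,2) S=89.8200 payoff=0.0000 vs cont=13.1904 → 13.1904 [wait]  node(4,3) S=138.7125 payoff=0.0000 vs cont=3.7943 → 3.7943 [wait]  node(4,4) S=214.2189 payoff=0.0000 vs cont=0.4967 → 0.4967 [wait]
k=3: node(3,0) S=46.8015 payoff=36.2785 vs cont=37.5359 → 37.5359 [wait]  node(3,1) S=72.2773 payoff=10.8027 vs cont=21.4393 → 21.4393 [wait]  node(3,2) S=111.6206 payoff=0.0000 vs cont=8.8508 → 8.8508 [wait]  node(3,3) S=172.3799 payoff=0.0000 vs cont=2.2754 → 2.2754 [wait]
k=2: node(2,0) S=58.1608 payoff=24.9192 vs cont=30.0281 → 30.0281 [wait]  node(2,1) S=89.8200 payoff=0.0000 vs cont=15.6067 → 15.6067 [wait]  node(2,2) S=138.7125 payoff=0.0000 vs cont=5.8158 → 5.8158 [wait]
k=1: node(1,0) S=72.2773 payoff=10.8027 vs cont=23.3194 → 23.3194 [wait]  node(1,1) S=111.6206 payoff=0.0000 vs cont=11.0756 → 11.0756 [wait]
k=0: node(0,0) S=89.8200 payoff=0.0000 vs cont=17.6344 → 17.6344 [wait]

price = 17.6344
tree:
17.6344
23.3194 11.0756
30.0281 15.6067 5.8158
37.5359 21.4393 8.8508 2.2754
45.4193 28.5824 13.1904 3.7943 0.4967
52.7748 36.7825 19.1561 6.2503 0.9195 0.0000
58.6937 45.4193 26.9264 10.1378 1.7023 0.0000 0.0000
63.4566 52.7748 36.2785 16.1143 3.1517 0.0000 0.0000 0.0000
67.2892 58.6937 45.4193 24.9192 5.8350 0.0000 0.0000 0.0000 0.0000
70.3733 63.4566 52.7748 36.2785 10.8027 0.0000 0.0000 0.0000 0.0000 0.0000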